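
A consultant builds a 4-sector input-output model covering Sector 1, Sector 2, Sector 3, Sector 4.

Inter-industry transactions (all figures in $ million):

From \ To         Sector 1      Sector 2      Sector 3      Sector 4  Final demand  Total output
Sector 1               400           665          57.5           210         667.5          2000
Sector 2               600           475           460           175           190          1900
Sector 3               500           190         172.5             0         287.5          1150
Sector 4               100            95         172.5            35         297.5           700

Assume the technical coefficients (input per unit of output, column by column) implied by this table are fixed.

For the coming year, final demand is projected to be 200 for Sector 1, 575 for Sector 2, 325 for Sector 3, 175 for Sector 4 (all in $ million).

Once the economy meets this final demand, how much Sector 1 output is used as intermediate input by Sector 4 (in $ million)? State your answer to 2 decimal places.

Technical coefficients a_ij = z_ij / X_j:
  a_11 = 400/2000 = 0.20, a_21 = 600/2000 = 0.30, a_31 = 500/2000 = 0.25, a_41 = 100/2000 = 0.05
  a_12 = 665/1900 = 0.35, a_22 = 475/1900 = 0.25, a_32 = 190/1900 = 0.10, a_42 = 95/1900 = 0.05
  a_13 = 57.5/1150 = 0.05, a_23 = 460/1150 = 0.40, a_33 = 172.5/1150 = 0.15, a_43 = 172.5/1150 = 0.15
  a_14 = 210/700 = 0.30, a_24 = 175/700 = 0.25, a_34 = 0/700 = 0.00, a_44 = 35/700 = 0.05
I − A =
  [   0.80    -0.35    -0.05    -0.30]
  [  -0.30     0.75    -0.40    -0.25]
  [  -0.25    -0.10     0.85     0.00]
  [  -0.05    -0.05    -0.15     0.95]
Compute the cofactors C_ij = (−1)^(i+j)·(3×3 minor ij) of I−A; the adjugate is their transpose:
adj(I−A) = Cᵀ =
  [ 0.553250   0.304625   0.220875   0.254875]
  [ 0.357250   0.610125   0.356375   0.273375]
  [ 0.204750   0.161375   0.440125   0.107125]
  [ 0.080250   0.073625   0.099875   0.342875]
det(I−A) = Σ_j (I−A)_1j·C_1j = (0.80)(0.553250) + (-0.35)(0.357250) + (-0.05)(0.204750) + (-0.30)(0.080250) = 0.28325
(I − A)⁻¹ = adj(I−A) / det(I−A) ≈
  [   1.9532     1.0755     0.7798     0.8998]
  [   1.2613     2.1540     1.2582     0.9651]
  [   0.7229     0.5697     1.5538     0.3782]
  [   0.2833     0.2599     0.3526     1.2105]
First solve x = (I − A)⁻¹ d = adj(I−A)·d / det(I−A); in particular x_4 = (0.080250·200 + 0.073625·575 + 0.099875·325 + 0.342875·175) / 0.28325 = 150.846875 / 0.28325 ≈ 532.5574.
Intermediate flow from 1 to 4: z_14 = a_14 · x_4 = 0.30 × 150.846875 / 0.28325 = 45.2540625 / 0.28325 ≈ 159.77.

z_14 = 159.77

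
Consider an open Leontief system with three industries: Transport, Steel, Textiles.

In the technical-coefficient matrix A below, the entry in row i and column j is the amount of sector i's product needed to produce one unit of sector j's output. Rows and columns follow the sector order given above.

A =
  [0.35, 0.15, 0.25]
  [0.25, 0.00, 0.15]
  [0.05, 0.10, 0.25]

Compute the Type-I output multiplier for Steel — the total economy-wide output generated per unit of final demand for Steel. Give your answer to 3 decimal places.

m_2 = 1.594

I − A =
  [   0.65    -0.15    -0.25]
  [  -0.25     1.00    -0.15]
  [  -0.05    -0.10     0.75]
Cofactors of I−A, C_ij = (−1)^(i+j)·(minor ij) (rows/columns in the sector order above):
  C_11 = (1.00)(0.75) − (-0.15)(-0.10) = 0.7350
  C_12 = −[(-0.25)(0.75) − (-0.15)(-0.05)] = 0.1950
  C_13 = (-0.25)(-0.10) − (1.00)(-0.05) = 0.0750
  C_21 = −[(-0.15)(0.75) − (-0.25)(-0.10)] = 0.1375
  C_22 = (0.65)(0.75) − (-0.25)(-0.05) = 0.4750
  C_23 = −[(0.65)(-0.10) − (-0.15)(-0.05)] = 0.0725
  C_31 = (-0.15)(-0.15) − (-0.25)(1.00) = 0.2725
  C_32 = −[(0.65)(-0.15) − (-0.25)(-0.25)] = 0.1600
  C_33 = (0.65)(1.00) − (-0.15)(-0.25) = 0.6125
det(I−A) = Σ_j (I−A)_1j·C_1j = (0.65)(0.7350) + (-0.15)(0.1950) + (-0.25)(0.0750) = 0.42975
adj(I−A) = Cᵀ =
  [ 0.7350   0.1375   0.2725]
  [ 0.1950   0.4750   0.1600]
  [ 0.0750   0.0725   0.6125]
(I − A)⁻¹ = adj(I−A) / det(I−A) ≈
  [   1.7103     0.3200     0.6341]
  [   0.4538     1.1053     0.3723]
  [   0.1745     0.1687     1.4252]
The output multiplier for sector j is the column-j sum of the Leontief inverse (I − A)⁻¹ = adj(I−A) / det(I−A).
Column 2 of adj(I−A): (0.1375, 0.4750, 0.0725); det(I−A) = 0.42975.
m_2 = (0.1375 + 0.4750 + 0.0725) / 0.42975 = 0.685 / 0.42975 ≈ 1.594.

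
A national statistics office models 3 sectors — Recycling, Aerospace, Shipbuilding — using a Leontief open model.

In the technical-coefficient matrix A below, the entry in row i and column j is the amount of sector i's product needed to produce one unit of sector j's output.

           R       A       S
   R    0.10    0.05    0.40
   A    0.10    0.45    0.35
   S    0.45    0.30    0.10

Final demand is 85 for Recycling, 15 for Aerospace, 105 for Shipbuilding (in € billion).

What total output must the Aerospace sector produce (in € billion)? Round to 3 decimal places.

x_A = 297.694

I − A =
  [   0.90    -0.05    -0.40]
  [  -0.10     0.55    -0.35]
  [  -0.45    -0.30     0.90]
Cofactors of I−A, C_ij = (−1)^(i+j)·(minor ij) (rows/columns in the sector order above):
  C_11 = (0.55)(0.90) − (-0.35)(-0.30) = 0.3900
  C_12 = −[(-0.10)(0.90) − (-0.35)(-0.45)] = 0.2475
  C_13 = (-0.10)(-0.30) − (0.55)(-0.45) = 0.2775
  C_21 = −[(-0.05)(0.90) − (-0.40)(-0.30)] = 0.1650
  C_22 = (0.90)(0.90) − (-0.40)(-0.45) = 0.6300
  C_23 = −[(0.90)(-0.30) − (-0.05)(-0.45)] = 0.2925
  C_31 = (-0.05)(-0.35) − (-0.40)(0.55) = 0.2375
  C_32 = −[(0.90)(-0.35) − (-0.40)(-0.10)] = 0.3550
  C_33 = (0.90)(0.55) − (-0.05)(-0.10) = 0.4900
det(I−A) = Σ_j (I−A)_1j·C_1j = (0.90)(0.3900) + (-0.05)(0.2475) + (-0.40)(0.2775) = 0.227625
adj(I−A) = Cᵀ =
  [ 0.3900   0.1650   0.2375]
  [ 0.2475   0.6300   0.3550]
  [ 0.2775   0.2925   0.4900]
(I − A)⁻¹ = adj(I−A) / det(I−A) ≈
  [   1.7133     0.7249     1.0434]
  [   1.0873     2.7677     1.5596]
  [   1.2191     1.2850     2.1527]
x = (I − A)⁻¹ d = adj(I−A)·d / det(I−A), with det(I−A) = 0.227625:
  x_R = (0.3900·85 + 0.1650·15 + 0.2375·105) / 0.227625 = 60.5625 / 0.227625 ≈ 266.063
  x_A = (0.2475·85 + 0.6300·15 + 0.3550·105) / 0.227625 = 67.7625 / 0.227625 ≈ 297.694
  x_S = (0.2775·85 + 0.2925·15 + 0.4900·105) / 0.227625 = 79.425 / 0.227625 ≈ 348.929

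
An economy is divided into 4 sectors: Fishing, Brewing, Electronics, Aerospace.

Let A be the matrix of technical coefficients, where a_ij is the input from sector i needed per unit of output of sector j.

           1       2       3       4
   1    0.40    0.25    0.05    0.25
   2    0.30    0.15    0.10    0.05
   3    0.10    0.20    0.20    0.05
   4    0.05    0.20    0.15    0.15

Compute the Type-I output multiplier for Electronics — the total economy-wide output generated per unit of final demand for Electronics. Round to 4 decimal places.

I − A =
  [   0.60    -0.25    -0.05    -0.25]
  [  -0.30     0.85    -0.10    -0.05]
  [  -0.10    -0.20     0.80    -0.05]
  [  -0.05    -0.20    -0.15     0.85]
Compute the cofactors C_ij = (−1)^(i+j)·(3×3 minor ij) of I−A; the adjugate is their transpose:
adj(I−A) = Cᵀ =
  [ 0.544125   0.224625   0.095625   0.178875]
  [ 0.213250   0.385375   0.078375   0.090000]
  [ 0.127875   0.132375   0.337500   0.065250]
  [ 0.104750   0.127250   0.083625   0.326250]
det(I−A) = Σ_j (I−A)_1j·C_1j = (0.60)(0.544125) + (-0.25)(0.213250) + (-0.05)(0.127875) + (-0.25)(0.104750) = 0.24058125
(I − A)⁻¹ = adj(I−A) / det(I−A) ≈
  [   2.26171     0.93368     0.39747     0.74351]
  [   0.88639     1.60185     0.32577     0.37409]
  [   0.53153     0.55023     1.40285     0.27122]
  [   0.43540     0.52893     0.34760     1.35609]
The output multiplier for sector j is the column-j sum of the Leontief inverse (I − A)⁻¹ = adj(I−A) / det(I−A).
Column 3 of adj(I−A): (0.095625, 0.078375, 0.337500, 0.083625); det(I−A) = 0.24058125.
m_3 = (0.095625 + 0.078375 + 0.337500 + 0.083625) / 0.24058125 = 0.595125 / 0.24058125 ≈ 2.4737.

m_3 = 2.4737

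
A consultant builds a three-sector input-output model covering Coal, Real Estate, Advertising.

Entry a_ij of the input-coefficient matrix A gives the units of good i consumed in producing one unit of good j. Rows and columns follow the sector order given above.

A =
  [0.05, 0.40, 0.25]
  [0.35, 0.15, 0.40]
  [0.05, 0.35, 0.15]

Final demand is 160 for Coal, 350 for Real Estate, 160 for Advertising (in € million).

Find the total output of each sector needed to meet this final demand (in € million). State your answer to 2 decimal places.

x_1 = 785.26, x_2 = 1048.62, x_3 = 666.21

I − A =
  [   0.95    -0.40    -0.25]
  [  -0.35     0.85    -0.40]
  [  -0.05    -0.35     0.85]
Cofactors of I−A, C_ij = (−1)^(i+j)·(minor ij) (rows/columns in the sector order above):
  C_11 = (0.85)(0.85) − (-0.40)(-0.35) = 0.5825
  C_12 = −[(-0.35)(0.85) − (-0.40)(-0.05)] = 0.3175
  C_13 = (-0.35)(-0.35) − (0.85)(-0.05) = 0.1650
  C_21 = −[(-0.40)(0.85) − (-0.25)(-0.35)] = 0.4275
  C_22 = (0.95)(0.85) − (-0.25)(-0.05) = 0.7950
  C_23 = −[(0.95)(-0.35) − (-0.40)(-0.05)] = 0.3525
  C_31 = (-0.40)(-0.40) − (-0.25)(0.85) = 0.3725
  C_32 = −[(0.95)(-0.40) − (-0.25)(-0.35)] = 0.4675
  C_33 = (0.95)(0.85) − (-0.40)(-0.35) = 0.6675
det(I−A) = Σ_j (I−A)_1j·C_1j = (0.95)(0.5825) + (-0.40)(0.3175) + (-0.25)(0.1650) = 0.385125
adj(I−A) = Cᵀ =
  [ 0.5825   0.4275   0.3725]
  [ 0.3175   0.7950   0.4675]
  [ 0.1650   0.3525   0.6675]
(I − A)⁻¹ = adj(I−A) / det(I−A) ≈
  [   1.5125     1.1100     0.9672]
  [   0.8244     2.0643     1.2139]
  [   0.4284     0.9153     1.7332]
x = (I − A)⁻¹ d = adj(I−A)·d / det(I−A), with det(I−A) = 0.385125:
  x_1 = (0.5825·160 + 0.4275·350 + 0.3725·160) / 0.385125 = 302.425 / 0.385125 ≈ 785.26
  x_2 = (0.3175·160 + 0.7950·350 + 0.4675·160) / 0.385125 = 403.85 / 0.385125 ≈ 1048.62
  x_3 = (0.1650·160 + 0.3525·350 + 0.6675·160) / 0.385125 = 256.575 / 0.385125 ≈ 666.21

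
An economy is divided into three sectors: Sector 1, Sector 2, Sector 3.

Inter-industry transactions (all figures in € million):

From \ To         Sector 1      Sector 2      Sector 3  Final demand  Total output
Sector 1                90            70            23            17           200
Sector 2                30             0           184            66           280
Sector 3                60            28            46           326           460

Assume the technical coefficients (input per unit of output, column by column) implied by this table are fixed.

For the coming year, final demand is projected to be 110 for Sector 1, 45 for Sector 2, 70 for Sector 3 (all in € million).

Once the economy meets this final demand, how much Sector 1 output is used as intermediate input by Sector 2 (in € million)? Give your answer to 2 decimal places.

Technical coefficients a_ij = z_ij / X_j:
  a_11 = 90/200 = 0.45, a_21 = 30/200 = 0.15, a_31 = 60/200 = 0.30
  a_12 = 70/280 = 0.25, a_22 = 0/280 = 0.00, a_32 = 28/280 = 0.10
  a_13 = 23/460 = 0.05, a_23 = 184/460 = 0.40, a_33 = 46/460 = 0.10
I − A =
  [   0.55    -0.25    -0.05]
  [  -0.15     1.00    -0.40]
  [  -0.30    -0.10     0.90]
Cofactors of I−A, C_ij = (−1)^(i+j)·(minor ij) (rows/columns in the sector order above):
  C_11 = (1.00)(0.90) − (-0.40)(-0.10) = 0.8600
  C_12 = −[(-0.15)(0.90) − (-0.40)(-0.30)] = 0.2550
  C_13 = (-0.15)(-0.10) − (1.00)(-0.30) = 0.3150
  C_21 = −[(-0.25)(0.90) − (-0.05)(-0.10)] = 0.2300
  C_22 = (0.55)(0.90) − (-0.05)(-0.30) = 0.4800
  C_23 = −[(0.55)(-0.10) − (-0.25)(-0.30)] = 0.1300
  C_31 = (-0.25)(-0.40) − (-0.05)(1.00) = 0.1500
  C_32 = −[(0.55)(-0.40) − (-0.05)(-0.15)] = 0.2275
  C_33 = (0.55)(1.00) − (-0.25)(-0.15) = 0.5125
det(I−A) = Σ_j (I−A)_1j·C_1j = (0.55)(0.8600) + (-0.25)(0.2550) + (-0.05)(0.3150) = 0.3935
adj(I−A) = Cᵀ =
  [ 0.8600   0.2300   0.1500]
  [ 0.2550   0.4800   0.2275]
  [ 0.3150   0.1300   0.5125]
(I − A)⁻¹ = adj(I−A) / det(I−A) ≈
  [   2.1855     0.5845     0.3812]
  [   0.6480     1.2198     0.5781]
  [   0.8005     0.3304     1.3024]
First solve x = (I − A)⁻¹ d = adj(I−A)·d / det(I−A); in particular x_2 = (0.2550·110 + 0.4800·45 + 0.2275·70) / 0.3935 = 65.575 / 0.3935 ≈ 166.6455.
Intermediate flow from 1 to 2: z_12 = a_12 · x_2 = 0.25 × 65.575 / 0.3935 = 16.39375 / 0.3935 ≈ 41.66.

z_12 = 41.66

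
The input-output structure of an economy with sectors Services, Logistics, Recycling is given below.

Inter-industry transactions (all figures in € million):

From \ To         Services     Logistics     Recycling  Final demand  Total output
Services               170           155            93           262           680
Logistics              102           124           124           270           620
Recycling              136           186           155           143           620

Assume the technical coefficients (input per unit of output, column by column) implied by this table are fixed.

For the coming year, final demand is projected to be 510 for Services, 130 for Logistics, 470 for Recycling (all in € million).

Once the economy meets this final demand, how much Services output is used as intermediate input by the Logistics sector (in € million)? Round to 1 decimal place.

Technical coefficients a_ij = z_ij / X_j:
  a_11 = 170/680 = 0.25, a_21 = 102/680 = 0.15, a_31 = 136/680 = 0.20
  a_12 = 155/620 = 0.25, a_22 = 124/620 = 0.20, a_32 = 186/620 = 0.30
  a_13 = 93/620 = 0.15, a_23 = 124/620 = 0.20, a_33 = 155/620 = 0.25
I − A =
  [   0.75    -0.25    -0.15]
  [  -0.15     0.80    -0.20]
  [  -0.20    -0.30     0.75]
Cofactors of I−A, C_ij = (−1)^(i+j)·(minor ij) (rows/columns in the sector order above):
  C_11 = (0.80)(0.75) − (-0.20)(-0.30) = 0.5400
  C_12 = −[(-0.15)(0.75) − (-0.20)(-0.20)] = 0.1525
  C_13 = (-0.15)(-0.30) − (0.80)(-0.20) = 0.2050
  C_21 = −[(-0.25)(0.75) − (-0.15)(-0.30)] = 0.2325
  C_22 = (0.75)(0.75) − (-0.15)(-0.20) = 0.5325
  C_23 = −[(0.75)(-0.30) − (-0.25)(-0.20)] = 0.2750
  C_31 = (-0.25)(-0.20) − (-0.15)(0.80) = 0.1700
  C_32 = −[(0.75)(-0.20) − (-0.15)(-0.15)] = 0.1725
  C_33 = (0.75)(0.80) − (-0.25)(-0.15) = 0.5625
det(I−A) = Σ_j (I−A)_1j·C_1j = (0.75)(0.5400) + (-0.25)(0.1525) + (-0.15)(0.2050) = 0.336125
adj(I−A) = Cᵀ =
  [ 0.5400   0.2325   0.1700]
  [ 0.1525   0.5325   0.1725]
  [ 0.2050   0.2750   0.5625]
(I − A)⁻¹ = adj(I−A) / det(I−A) ≈
  [   1.6065     0.6917     0.5058]
  [   0.4537     1.5842     0.5132]
  [   0.6099     0.8181     1.6735]
First solve x = (I − A)⁻¹ d = adj(I−A)·d / det(I−A); in particular x_2 = (0.1525·510 + 0.5325·130 + 0.1725·470) / 0.336125 = 228.075 / 0.336125 ≈ 678.542.
Intermediate flow from 1 to 2: z_12 = a_12 · x_2 = 0.25 × 228.075 / 0.336125 = 57.01875 / 0.336125 ≈ 169.6.

z_12 = 169.6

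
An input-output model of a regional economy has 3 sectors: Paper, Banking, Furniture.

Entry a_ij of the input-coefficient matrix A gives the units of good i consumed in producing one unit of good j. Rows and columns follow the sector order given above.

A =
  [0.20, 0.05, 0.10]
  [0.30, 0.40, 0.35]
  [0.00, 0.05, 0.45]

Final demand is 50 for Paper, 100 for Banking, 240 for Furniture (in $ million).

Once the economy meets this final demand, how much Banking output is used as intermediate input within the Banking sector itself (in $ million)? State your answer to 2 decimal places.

z_22 = 210.86

I − A =
  [   0.80    -0.05    -0.10]
  [  -0.30     0.60    -0.35]
  [   0.00    -0.05     0.55]
Cofactors of I−A, C_ij = (−1)^(i+j)·(minor ij) (rows/columns in the sector order above):
  C_11 = (0.60)(0.55) − (-0.35)(-0.05) = 0.3125
  C_12 = −[(-0.30)(0.55) − (-0.35)(0.00)] = 0.1650
  C_13 = (-0.30)(-0.05) − (0.60)(0.00) = 0.0150
  C_21 = −[(-0.05)(0.55) − (-0.10)(-0.05)] = 0.0325
  C_22 = (0.80)(0.55) − (-0.10)(0.00) = 0.4400
  C_23 = −[(0.80)(-0.05) − (-0.05)(0.00)] = 0.0400
  C_31 = (-0.05)(-0.35) − (-0.10)(0.60) = 0.0775
  C_32 = −[(0.80)(-0.35) − (-0.10)(-0.30)] = 0.3100
  C_33 = (0.80)(0.60) − (-0.05)(-0.30) = 0.4650
det(I−A) = Σ_j (I−A)_1j·C_1j = (0.80)(0.3125) + (-0.05)(0.1650) + (-0.10)(0.0150) = 0.24025
adj(I−A) = Cᵀ =
  [ 0.3125   0.0325   0.0775]
  [ 0.1650   0.4400   0.3100]
  [ 0.0150   0.0400   0.4650]
(I − A)⁻¹ = adj(I−A) / det(I−A) ≈
  [   1.3007     0.1353     0.3226]
  [   0.6868     1.8314     1.2903]
  [   0.0624     0.1665     1.9355]
First solve x = (I − A)⁻¹ d = adj(I−A)·d / det(I−A); in particular x_2 = (0.1650·50 + 0.4400·100 + 0.3100·240) / 0.24025 = 126.65 / 0.24025 ≈ 527.1592.
Intermediate flow from 2 to 2: z_22 = a_22 · x_2 = 0.40 × 126.65 / 0.24025 = 50.66 / 0.24025 ≈ 210.86.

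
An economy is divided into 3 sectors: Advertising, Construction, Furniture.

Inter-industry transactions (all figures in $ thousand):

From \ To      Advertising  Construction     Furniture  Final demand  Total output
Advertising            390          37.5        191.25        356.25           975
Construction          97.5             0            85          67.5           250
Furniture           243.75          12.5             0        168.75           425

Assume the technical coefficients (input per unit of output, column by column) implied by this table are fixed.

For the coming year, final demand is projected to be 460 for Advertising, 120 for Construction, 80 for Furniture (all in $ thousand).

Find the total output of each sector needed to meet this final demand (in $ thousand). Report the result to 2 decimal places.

x_A = 1126.44, x_C = 308.05, x_F = 377.01

Technical coefficients a_ij = z_ij / X_j:
  a_AA = 390/975 = 0.40, a_CA = 97.5/975 = 0.10, a_FA = 243.75/975 = 0.25
  a_AC = 37.5/250 = 0.15, a_CC = 0/250 = 0.00, a_FC = 12.5/250 = 0.05
  a_AF = 191.25/425 = 0.45, a_CF = 85/425 = 0.20, a_FF = 0/425 = 0.00
I − A =
  [   0.60    -0.15    -0.45]
  [  -0.10     1.00    -0.20]
  [  -0.25    -0.05     1.00]
Cofactors of I−A, C_ij = (−1)^(i+j)·(minor ij) (rows/columns in the sector order above):
  C_11 = (1.00)(1.00) − (-0.20)(-0.05) = 0.9900
  C_12 = −[(-0.10)(1.00) − (-0.20)(-0.25)] = 0.1500
  C_13 = (-0.10)(-0.05) − (1.00)(-0.25) = 0.2550
  C_21 = −[(-0.15)(1.00) − (-0.45)(-0.05)] = 0.1725
  C_22 = (0.60)(1.00) − (-0.45)(-0.25) = 0.4875
  C_23 = −[(0.60)(-0.05) − (-0.15)(-0.25)] = 0.0675
  C_31 = (-0.15)(-0.20) − (-0.45)(1.00) = 0.4800
  C_32 = −[(0.60)(-0.20) − (-0.45)(-0.10)] = 0.1650
  C_33 = (0.60)(1.00) − (-0.15)(-0.10) = 0.5850
det(I−A) = Σ_j (I−A)_1j·C_1j = (0.60)(0.9900) + (-0.15)(0.1500) + (-0.45)(0.2550) = 0.45675
adj(I−A) = Cᵀ =
  [ 0.9900   0.1725   0.4800]
  [ 0.1500   0.4875   0.1650]
  [ 0.2550   0.0675   0.5850]
(I − A)⁻¹ = adj(I−A) / det(I−A) ≈
  [   2.1675     0.3777     1.0509]
  [   0.3284     1.0673     0.3612]
  [   0.5583     0.1478     1.2808]
x = (I − A)⁻¹ d = adj(I−A)·d / det(I−A), with det(I−A) = 0.45675:
  x_A = (0.9900·460 + 0.1725·120 + 0.4800·80) / 0.45675 = 514.50 / 0.45675 ≈ 1126.44
  x_C = (0.1500·460 + 0.4875·120 + 0.1650·80) / 0.45675 = 140.70 / 0.45675 ≈ 308.05
  x_F = (0.2550·460 + 0.0675·120 + 0.5850·80) / 0.45675 = 172.20 / 0.45675 ≈ 377.01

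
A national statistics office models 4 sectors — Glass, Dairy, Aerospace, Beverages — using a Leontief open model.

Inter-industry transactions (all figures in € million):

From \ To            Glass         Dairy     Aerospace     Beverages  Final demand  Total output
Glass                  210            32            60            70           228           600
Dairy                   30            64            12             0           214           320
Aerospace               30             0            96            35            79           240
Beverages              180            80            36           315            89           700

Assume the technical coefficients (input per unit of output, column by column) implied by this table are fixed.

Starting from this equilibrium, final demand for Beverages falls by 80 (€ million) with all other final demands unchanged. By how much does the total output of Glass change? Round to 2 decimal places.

Technical coefficients a_ij = z_ij / X_j:
  a_GG = 210/600 = 0.35, a_DG = 30/600 = 0.05, a_AG = 30/600 = 0.05, a_BG = 180/600 = 0.30
  a_GD = 32/320 = 0.10, a_DD = 64/320 = 0.20, a_AD = 0/320 = 0.00, a_BD = 80/320 = 0.25
  a_GA = 60/240 = 0.25, a_DA = 12/240 = 0.05, a_AA = 96/240 = 0.40, a_BA = 36/240 = 0.15
  a_GB = 70/700 = 0.10, a_DB = 0/700 = 0.00, a_AB = 35/700 = 0.05, a_BB = 315/700 = 0.45
I − A =
  [   0.65    -0.10    -0.25    -0.10]
  [  -0.05     0.80    -0.05     0.00]
  [  -0.05     0.00     0.60    -0.05]
  [  -0.30    -0.25    -0.15     0.55]
Compute the cofactors C_ij = (−1)^(i+j)·(3×3 minor ij) of I−A; the adjugate is their transpose:
adj(I−A) = Cᵀ =
  [ 0.257375   0.050375   0.126000   0.058250]
  [ 0.018250   0.180250   0.024000   0.005500]
  [ 0.034625   0.013625   0.258000   0.029750]
  [ 0.158125   0.113125   0.150000   0.298750]
det(I−A) = Σ_j (I−A)_1j·C_1j = (0.65)(0.257375) + (-0.10)(0.018250) + (-0.25)(0.034625) + (-0.10)(0.158125) = 0.1410
(I − A)⁻¹ = adj(I−A) / det(I−A) ≈
  [   1.8254     0.3573     0.8936     0.4131]
  [   0.1294     1.2784     0.1702     0.0390]
  [   0.2456     0.0966     1.8298     0.2110]
  [   1.1215     0.8023     1.0638     2.1188]
Δx = (I − A)⁻¹ Δd with Δd having -80 in the Beverages component and 0 elsewhere.
So Δx_G = L_GB · (-80), where L_GB = adj(I−A)_GB / det(I−A) = 0.058250 / 0.1410.
Δx_G = 0.058250 × (-80) / 0.1410 = -4.66 / 0.1410 ≈ -33.05.

Δx_G = -33.05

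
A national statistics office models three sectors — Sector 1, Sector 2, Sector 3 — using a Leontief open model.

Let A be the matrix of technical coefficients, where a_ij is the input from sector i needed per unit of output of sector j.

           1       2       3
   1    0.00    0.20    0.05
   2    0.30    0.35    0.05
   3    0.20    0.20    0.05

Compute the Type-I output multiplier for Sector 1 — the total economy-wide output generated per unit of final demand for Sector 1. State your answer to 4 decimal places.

I − A =
  [   1.00    -0.20    -0.05]
  [  -0.30     0.65    -0.05]
  [  -0.20    -0.20     0.95]
Cofactors of I−A, C_ij = (−1)^(i+j)·(minor ij) (rows/columns in the sector order above):
  C_11 = (0.65)(0.95) − (-0.05)(-0.20) = 0.6075
  C_12 = −[(-0.30)(0.95) − (-0.05)(-0.20)] = 0.2950
  C_13 = (-0.30)(-0.20) − (0.65)(-0.20) = 0.1900
  C_21 = −[(-0.20)(0.95) − (-0.05)(-0.20)] = 0.2000
  C_22 = (1.00)(0.95) − (-0.05)(-0.20) = 0.9400
  C_23 = −[(1.00)(-0.20) − (-0.20)(-0.20)] = 0.2400
  C_31 = (-0.20)(-0.05) − (-0.05)(0.65) = 0.0425
  C_32 = −[(1.00)(-0.05) − (-0.05)(-0.30)] = 0.0650
  C_33 = (1.00)(0.65) − (-0.20)(-0.30) = 0.5900
det(I−A) = Σ_j (I−A)_1j·C_1j = (1.00)(0.6075) + (-0.20)(0.2950) + (-0.05)(0.1900) = 0.5390
adj(I−A) = Cᵀ =
  [ 0.6075   0.2000   0.0425]
  [ 0.2950   0.9400   0.0650]
  [ 0.1900   0.2400   0.5900]
(I − A)⁻¹ = adj(I−A) / det(I−A) ≈
  [   1.12709     0.37106     0.07885]
  [   0.54731     1.74397     0.12059]
  [   0.35250     0.44527     1.09462]
The output multiplier for sector j is the column-j sum of the Leontief inverse (I − A)⁻¹ = adj(I−A) / det(I−A).
Column 1 of adj(I−A): (0.6075, 0.2950, 0.1900); det(I−A) = 0.5390.
m_1 = (0.6075 + 0.2950 + 0.1900) / 0.5390 = 1.0925 / 0.5390 ≈ 2.0269.

m_1 = 2.0269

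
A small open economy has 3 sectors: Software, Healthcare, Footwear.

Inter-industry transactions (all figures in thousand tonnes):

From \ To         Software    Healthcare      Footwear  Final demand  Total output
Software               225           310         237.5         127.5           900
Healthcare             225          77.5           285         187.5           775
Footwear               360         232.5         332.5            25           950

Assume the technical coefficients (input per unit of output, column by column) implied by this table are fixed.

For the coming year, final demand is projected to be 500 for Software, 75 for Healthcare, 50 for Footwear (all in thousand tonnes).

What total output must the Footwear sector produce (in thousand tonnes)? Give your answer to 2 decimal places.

Technical coefficients a_ij = z_ij / X_j:
  a_11 = 225/900 = 0.25, a_21 = 225/900 = 0.25, a_31 = 360/900 = 0.40
  a_12 = 310/775 = 0.40, a_22 = 77.5/775 = 0.10, a_32 = 232.5/775 = 0.30
  a_13 = 237.5/950 = 0.25, a_23 = 285/950 = 0.30, a_33 = 332.5/950 = 0.35
I − A =
  [   0.75    -0.40    -0.25]
  [  -0.25     0.90    -0.30]
  [  -0.40    -0.30     0.65]
Cofactors of I−A, C_ij = (−1)^(i+j)·(minor ij) (rows/columns in the sector order above):
  C_11 = (0.90)(0.65) − (-0.30)(-0.30) = 0.4950
  C_12 = −[(-0.25)(0.65) − (-0.30)(-0.40)] = 0.2825
  C_13 = (-0.25)(-0.30) − (0.90)(-0.40) = 0.4350
  C_21 = −[(-0.40)(0.65) − (-0.25)(-0.30)] = 0.3350
  C_22 = (0.75)(0.65) − (-0.25)(-0.40) = 0.3875
  C_23 = −[(0.75)(-0.30) − (-0.40)(-0.40)] = 0.3850
  C_31 = (-0.40)(-0.30) − (-0.25)(0.90) = 0.3450
  C_32 = −[(0.75)(-0.30) − (-0.25)(-0.25)] = 0.2875
  C_33 = (0.75)(0.90) − (-0.40)(-0.25) = 0.5750
det(I−A) = Σ_j (I−A)_1j·C_1j = (0.75)(0.4950) + (-0.40)(0.2825) + (-0.25)(0.4350) = 0.1495
adj(I−A) = Cᵀ =
  [ 0.4950   0.3350   0.3450]
  [ 0.2825   0.3875   0.2875]
  [ 0.4350   0.3850   0.5750]
(I − A)⁻¹ = adj(I−A) / det(I−A) ≈
  [   3.3110     2.2408     2.3077]
  [   1.8896     2.5920     1.9231]
  [   2.9097     2.5753     3.8462]
x = (I − A)⁻¹ d = adj(I−A)·d / det(I−A), with det(I−A) = 0.1495:
  x_1 = (0.4950·500 + 0.3350·75 + 0.3450·50) / 0.1495 = 289.875 / 0.1495 ≈ 1938.96
  x_2 = (0.2825·500 + 0.3875·75 + 0.2875·50) / 0.1495 = 184.6875 / 0.1495 ≈ 1235.37
  x_3 = (0.4350·500 + 0.3850·75 + 0.5750·50) / 0.1495 = 275.125 / 0.1495 ≈ 1840.30

x_3 = 1840.30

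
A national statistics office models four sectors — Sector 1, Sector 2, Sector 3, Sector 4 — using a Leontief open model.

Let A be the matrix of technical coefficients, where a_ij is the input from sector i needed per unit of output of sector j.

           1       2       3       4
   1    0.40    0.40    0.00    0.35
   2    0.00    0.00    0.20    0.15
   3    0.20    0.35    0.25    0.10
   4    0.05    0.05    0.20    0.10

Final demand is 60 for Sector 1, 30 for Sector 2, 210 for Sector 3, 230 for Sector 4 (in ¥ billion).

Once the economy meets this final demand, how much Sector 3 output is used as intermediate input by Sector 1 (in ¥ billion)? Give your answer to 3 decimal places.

z_31 = 96.018

I − A =
  [   0.60    -0.40     0.00    -0.35]
  [   0.00     1.00    -0.20    -0.15]
  [  -0.20    -0.35     0.75    -0.10]
  [  -0.05    -0.05    -0.20     0.90]
Compute the cofactors C_ij = (−1)^(i+j)·(3×3 minor ij) of I−A; the adjugate is their transpose:
adj(I−A) = Cᵀ =
  [ 0.574875   0.299625   0.157500   0.291000]
  [ 0.048625   0.365875   0.122500   0.093500]
  [ 0.186125   0.263375   0.515000   0.173500]
  [ 0.076000   0.095500   0.130000   0.392000]
det(I−A) = Σ_j (I−A)_1j·C_1j = (0.60)(0.574875) + (-0.40)(0.048625) + (0.00)(0.186125) + (-0.35)(0.076000) = 0.298875
(I − A)⁻¹ = adj(I−A) / det(I−A) ≈
  [   1.9235     1.0025     0.5270     0.9737]
  [   0.1627     1.2242     0.4099     0.3128]
  [   0.6228     0.8812     1.7231     0.5805]
  [   0.2543     0.3195     0.4350     1.3116]
First solve x = (I − A)⁻¹ d = adj(I−A)·d / det(I−A); in particular x_1 = (0.574875·60 + 0.299625·30 + 0.157500·210 + 0.291000·230) / 0.298875 = 143.48625 / 0.298875 ≈ 480.08783.
Intermediate flow from 3 to 1: z_31 = a_31 · x_1 = 0.20 × 143.48625 / 0.298875 = 28.69725 / 0.298875 ≈ 96.018.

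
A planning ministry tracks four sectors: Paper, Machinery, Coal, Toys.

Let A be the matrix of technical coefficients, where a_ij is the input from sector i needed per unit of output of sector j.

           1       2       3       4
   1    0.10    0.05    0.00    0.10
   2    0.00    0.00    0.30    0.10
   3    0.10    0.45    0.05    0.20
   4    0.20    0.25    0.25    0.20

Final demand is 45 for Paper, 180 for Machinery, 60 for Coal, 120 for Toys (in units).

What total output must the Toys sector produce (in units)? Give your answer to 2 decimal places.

I − A =
  [   0.90    -0.05     0.00    -0.10]
  [   0.00     1.00    -0.30    -0.10]
  [  -0.10    -0.45     0.95    -0.20]
  [  -0.20    -0.25    -0.25     0.80]
Compute the cofactors C_ij = (−1)^(i+j)·(3×3 minor ij) of I−A; the adjugate is their transpose:
adj(I−A) = Cᵀ =
  [ 0.55200   0.07050   0.04575   0.08925]
  [ 0.05750   0.61750   0.23250   0.14250]
  [ 0.12650   0.36850   0.67650   0.23100]
  [ 0.19550   0.32575   0.29550   0.73200]
det(I−A) = Σ_j (I−A)_1j·C_1j = (0.90)(0.55200) + (-0.05)(0.05750) + (0.00)(0.12650) + (-0.10)(0.19550) = 0.474375
(I − A)⁻¹ = adj(I−A) / det(I−A) ≈
  [   1.1636     0.1486     0.0964     0.1881]
  [   0.1212     1.3017     0.4901     0.3004]
  [   0.2667     0.7768     1.4261     0.4870]
  [   0.4121     0.6867     0.6229     1.5431]
x = (I − A)⁻¹ d = adj(I−A)·d / det(I−A), with det(I−A) = 0.474375:
  x_1 = (0.55200·45 + 0.07050·180 + 0.04575·60 + 0.08925·120) / 0.474375 = 50.985 / 0.474375 ≈ 107.48
  x_2 = (0.05750·45 + 0.61750·180 + 0.23250·60 + 0.14250·120) / 0.474375 = 144.7875 / 0.474375 ≈ 305.22
  x_3 = (0.12650·45 + 0.36850·180 + 0.67650·60 + 0.23100·120) / 0.474375 = 140.3325 / 0.474375 ≈ 295.83
  x_4 = (0.19550·45 + 0.32575·180 + 0.29550·60 + 0.73200·120) / 0.474375 = 173.0025 / 0.474375 ≈ 364.70

x_4 = 364.70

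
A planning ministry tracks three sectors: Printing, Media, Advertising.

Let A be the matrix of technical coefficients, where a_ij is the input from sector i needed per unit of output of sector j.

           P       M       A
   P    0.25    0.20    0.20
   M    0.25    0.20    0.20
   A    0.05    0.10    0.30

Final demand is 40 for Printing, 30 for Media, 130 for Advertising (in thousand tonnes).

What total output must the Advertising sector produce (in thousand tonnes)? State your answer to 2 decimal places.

x_A = 215.92

I − A =
  [   0.75    -0.20    -0.20]
  [  -0.25     0.80    -0.20]
  [  -0.05    -0.10     0.70]
Cofactors of I−A, C_ij = (−1)^(i+j)·(minor ij) (rows/columns in the sector order above):
  C_11 = (0.80)(0.70) − (-0.20)(-0.10) = 0.5400
  C_12 = −[(-0.25)(0.70) − (-0.20)(-0.05)] = 0.1850
  C_13 = (-0.25)(-0.10) − (0.80)(-0.05) = 0.0650
  C_21 = −[(-0.20)(0.70) − (-0.20)(-0.10)] = 0.1600
  C_22 = (0.75)(0.70) − (-0.20)(-0.05) = 0.5150
  C_23 = −[(0.75)(-0.10) − (-0.20)(-0.05)] = 0.0850
  C_31 = (-0.20)(-0.20) − (-0.20)(0.80) = 0.2000
  C_32 = −[(0.75)(-0.20) − (-0.20)(-0.25)] = 0.2000
  C_33 = (0.75)(0.80) − (-0.20)(-0.25) = 0.5500
det(I−A) = Σ_j (I−A)_1j·C_1j = (0.75)(0.5400) + (-0.20)(0.1850) + (-0.20)(0.0650) = 0.3550
adj(I−A) = Cᵀ =
  [ 0.5400   0.1600   0.2000]
  [ 0.1850   0.5150   0.2000]
  [ 0.0650   0.0850   0.5500]
(I − A)⁻¹ = adj(I−A) / det(I−A) ≈
  [   1.5211     0.4507     0.5634]
  [   0.5211     1.4507     0.5634]
  [   0.1831     0.2394     1.5493]
x = (I − A)⁻¹ d = adj(I−A)·d / det(I−A), with det(I−A) = 0.3550:
  x_P = (0.5400·40 + 0.1600·30 + 0.2000·130) / 0.3550 = 52.40 / 0.3550 ≈ 147.61
  x_M = (0.1850·40 + 0.5150·30 + 0.2000·130) / 0.3550 = 48.85 / 0.3550 ≈ 137.61
  x_A = (0.0650·40 + 0.0850·30 + 0.5500·130) / 0.3550 = 76.65 / 0.3550 ≈ 215.92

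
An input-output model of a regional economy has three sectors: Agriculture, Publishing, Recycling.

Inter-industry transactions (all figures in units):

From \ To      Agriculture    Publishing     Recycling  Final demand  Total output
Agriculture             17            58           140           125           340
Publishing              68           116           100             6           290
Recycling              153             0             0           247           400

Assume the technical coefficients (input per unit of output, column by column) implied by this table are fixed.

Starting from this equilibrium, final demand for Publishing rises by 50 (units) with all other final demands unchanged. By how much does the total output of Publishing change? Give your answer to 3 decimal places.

Technical coefficients a_ij = z_ij / X_j:
  a_AA = 17/340 = 0.05, a_PA = 68/340 = 0.20, a_RA = 153/340 = 0.45
  a_AP = 58/290 = 0.20, a_PP = 116/290 = 0.40, a_RP = 0/290 = 0.00
  a_AR = 140/400 = 0.35, a_PR = 100/400 = 0.25, a_RR = 0/400 = 0.00
I − A =
  [   0.95    -0.20    -0.35]
  [  -0.20     0.60    -0.25]
  [  -0.45     0.00     1.00]
Cofactors of I−A, C_ij = (−1)^(i+j)·(minor ij) (rows/columns in the sector order above):
  C_11 = (0.60)(1.00) − (-0.25)(0.00) = 0.6000
  C_12 = −[(-0.20)(1.00) − (-0.25)(-0.45)] = 0.3125
  C_13 = (-0.20)(0.00) − (0.60)(-0.45) = 0.2700
  C_21 = −[(-0.20)(1.00) − (-0.35)(0.00)] = 0.2000
  C_22 = (0.95)(1.00) − (-0.35)(-0.45) = 0.7925
  C_23 = −[(0.95)(0.00) − (-0.20)(-0.45)] = 0.0900
  C_31 = (-0.20)(-0.25) − (-0.35)(0.60) = 0.2600
  C_32 = −[(0.95)(-0.25) − (-0.35)(-0.20)] = 0.3075
  C_33 = (0.95)(0.60) − (-0.20)(-0.20) = 0.5300
det(I−A) = Σ_j (I−A)_1j·C_1j = (0.95)(0.6000) + (-0.20)(0.3125) + (-0.35)(0.2700) = 0.4130
adj(I−A) = Cᵀ =
  [ 0.6000   0.2000   0.2600]
  [ 0.3125   0.7925   0.3075]
  [ 0.2700   0.0900   0.5300]
(I − A)⁻¹ = adj(I−A) / det(I−A) ≈
  [   1.4528     0.4843     0.6295]
  [   0.7567     1.9189     0.7446]
  [   0.6538     0.2179     1.2833]
Δx = (I − A)⁻¹ Δd with Δd having +50 in the Publishing component and 0 elsewhere.
So Δx_P = L_PP · (+50), where L_PP = adj(I−A)_PP / det(I−A) = 0.7925 / 0.4130.
Δx_P = 0.7925 × (+50) / 0.4130 = 39.625 / 0.4130 ≈ 95.944.

Δx_P = 95.944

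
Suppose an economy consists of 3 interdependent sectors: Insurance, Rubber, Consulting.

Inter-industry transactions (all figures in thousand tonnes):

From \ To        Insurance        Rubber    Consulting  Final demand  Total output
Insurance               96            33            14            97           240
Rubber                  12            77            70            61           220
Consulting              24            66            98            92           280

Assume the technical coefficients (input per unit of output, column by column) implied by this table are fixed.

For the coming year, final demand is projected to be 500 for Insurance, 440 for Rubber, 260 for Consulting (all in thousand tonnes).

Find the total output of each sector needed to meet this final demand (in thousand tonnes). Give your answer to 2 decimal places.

x_I = 1232.67, x_R = 1214.04, x_C = 1149.97

Technical coefficients a_ij = z_ij / X_j:
  a_II = 96/240 = 0.40, a_RI = 12/240 = 0.05, a_CI = 24/240 = 0.10
  a_IR = 33/220 = 0.15, a_RR = 77/220 = 0.35, a_CR = 66/220 = 0.30
  a_IC = 14/280 = 0.05, a_RC = 70/280 = 0.25, a_CC = 98/280 = 0.35
I − A =
  [   0.60    -0.15    -0.05]
  [  -0.05     0.65    -0.25]
  [  -0.10    -0.30     0.65]
Cofactors of I−A, C_ij = (−1)^(i+j)·(minor ij) (rows/columns in the sector order above):
  C_11 = (0.65)(0.65) − (-0.25)(-0.30) = 0.3475
  C_12 = −[(-0.05)(0.65) − (-0.25)(-0.10)] = 0.0575
  C_13 = (-0.05)(-0.30) − (0.65)(-0.10) = 0.0800
  C_21 = −[(-0.15)(0.65) − (-0.05)(-0.30)] = 0.1125
  C_22 = (0.60)(0.65) − (-0.05)(-0.10) = 0.3850
  C_23 = −[(0.60)(-0.30) − (-0.15)(-0.10)] = 0.1950
  C_31 = (-0.15)(-0.25) − (-0.05)(0.65) = 0.0700
  C_32 = −[(0.60)(-0.25) − (-0.05)(-0.05)] = 0.1525
  C_33 = (0.60)(0.65) − (-0.15)(-0.05) = 0.3825
det(I−A) = Σ_j (I−A)_1j·C_1j = (0.60)(0.3475) + (-0.15)(0.0575) + (-0.05)(0.0800) = 0.195875
adj(I−A) = Cᵀ =
  [ 0.3475   0.1125   0.0700]
  [ 0.0575   0.3850   0.1525]
  [ 0.0800   0.1950   0.3825]
(I − A)⁻¹ = adj(I−A) / det(I−A) ≈
  [   1.7741     0.5743     0.3574]
  [   0.2936     1.9655     0.7786]
  [   0.4084     0.9955     1.9528]
x = (I − A)⁻¹ d = adj(I−A)·d / det(I−A), with det(I−A) = 0.195875:
  x_I = (0.3475·500 + 0.1125·440 + 0.0700·260) / 0.195875 = 241.45 / 0.195875 ≈ 1232.67
  x_R = (0.0575·500 + 0.3850·440 + 0.1525·260) / 0.195875 = 237.80 / 0.195875 ≈ 1214.04
  x_C = (0.0800·500 + 0.1950·440 + 0.3825·260) / 0.195875 = 225.25 / 0.195875 ≈ 1149.97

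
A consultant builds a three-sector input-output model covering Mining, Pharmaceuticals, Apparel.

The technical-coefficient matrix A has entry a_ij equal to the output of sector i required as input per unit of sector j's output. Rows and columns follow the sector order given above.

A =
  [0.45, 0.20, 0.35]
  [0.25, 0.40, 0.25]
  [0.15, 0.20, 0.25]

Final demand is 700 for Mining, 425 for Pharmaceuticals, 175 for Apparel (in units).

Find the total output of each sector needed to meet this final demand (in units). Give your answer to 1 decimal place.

x_M = 3325.4, x_P = 2776.8, x_A = 1638.9

I − A =
  [   0.55    -0.20    -0.35]
  [  -0.25     0.60    -0.25]
  [  -0.15    -0.20     0.75]
Cofactors of I−A, C_ij = (−1)^(i+j)·(minor ij) (rows/columns in the sector order above):
  C_11 = (0.60)(0.75) − (-0.25)(-0.20) = 0.4000
  C_12 = −[(-0.25)(0.75) − (-0.25)(-0.15)] = 0.2250
  C_13 = (-0.25)(-0.20) − (0.60)(-0.15) = 0.1400
  C_21 = −[(-0.20)(0.75) − (-0.35)(-0.20)] = 0.2200
  C_22 = (0.55)(0.75) − (-0.35)(-0.15) = 0.3600
  C_23 = −[(0.55)(-0.20) − (-0.20)(-0.15)] = 0.1400
  C_31 = (-0.20)(-0.25) − (-0.35)(0.60) = 0.2600
  C_32 = −[(0.55)(-0.25) − (-0.35)(-0.25)] = 0.2250
  C_33 = (0.55)(0.60) − (-0.20)(-0.25) = 0.2800
det(I−A) = Σ_j (I−A)_1j·C_1j = (0.55)(0.4000) + (-0.20)(0.2250) + (-0.35)(0.1400) = 0.1260
adj(I−A) = Cᵀ =
  [ 0.4000   0.2200   0.2600]
  [ 0.2250   0.3600   0.2250]
  [ 0.1400   0.1400   0.2800]
(I − A)⁻¹ = adj(I−A) / det(I−A) ≈
  [   3.1746     1.7460     2.0635]
  [   1.7857     2.8571     1.7857]
  [   1.1111     1.1111     2.2222]
x = (I − A)⁻¹ d = adj(I−A)·d / det(I−A), with det(I−A) = 0.1260:
  x_M = (0.4000·700 + 0.2200·425 + 0.2600·175) / 0.1260 = 419.00 / 0.1260 ≈ 3325.4
  x_P = (0.2250·700 + 0.3600·425 + 0.2250·175) / 0.1260 = 349.875 / 0.1260 ≈ 2776.8
  x_A = (0.1400·700 + 0.1400·425 + 0.2800·175) / 0.1260 = 206.50 / 0.1260 ≈ 1638.9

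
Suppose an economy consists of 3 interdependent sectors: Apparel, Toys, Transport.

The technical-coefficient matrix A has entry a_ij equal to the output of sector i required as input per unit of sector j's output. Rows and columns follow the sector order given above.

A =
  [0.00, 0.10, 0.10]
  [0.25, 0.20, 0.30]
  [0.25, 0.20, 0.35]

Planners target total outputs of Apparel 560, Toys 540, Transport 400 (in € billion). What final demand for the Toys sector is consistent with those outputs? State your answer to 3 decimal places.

d_2 = 172.000

I − A =
  [   1.00    -0.10    -0.10]
  [  -0.25     0.80    -0.30]
  [  -0.25    -0.20     0.65]
d = (I − A) x:
  d_1 = (+1.00)·560 + (-0.10)·540 + (-0.10)·400 = 466.000
  d_2 = (-0.25)·560 + (+0.80)·540 + (-0.30)·400 = 172.000
  d_3 = (-0.25)·560 + (-0.20)·540 + (+0.65)·400 = 12.000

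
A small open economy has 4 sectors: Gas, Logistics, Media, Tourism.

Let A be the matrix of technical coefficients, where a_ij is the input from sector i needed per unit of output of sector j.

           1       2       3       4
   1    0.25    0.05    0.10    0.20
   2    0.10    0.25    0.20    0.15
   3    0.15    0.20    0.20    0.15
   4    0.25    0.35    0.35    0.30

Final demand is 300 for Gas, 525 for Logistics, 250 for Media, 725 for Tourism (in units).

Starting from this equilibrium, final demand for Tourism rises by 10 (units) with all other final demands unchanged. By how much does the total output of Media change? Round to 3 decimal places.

I − A =
  [   0.75    -0.05    -0.10    -0.20]
  [  -0.10     0.75    -0.20    -0.15]
  [  -0.15    -0.20     0.80    -0.15]
  [  -0.25    -0.35    -0.35     0.70]
Compute the cofactors C_ij = (−1)^(i+j)·(3×3 minor ij) of I−A; the adjugate is their transpose:
adj(I−A) = Cᵀ =
  [ 0.289625   0.114625   0.123375   0.133750]
  [ 0.117125   0.315875   0.152125   0.133750]
  [ 0.125750   0.152000   0.304500   0.133750]
  [ 0.224875   0.274875   0.272375   0.401250]
det(I−A) = Σ_j (I−A)_1j·C_1j = (0.75)(0.289625) + (-0.05)(0.117125) + (-0.10)(0.125750) + (-0.20)(0.224875) = 0.1538125
(I − A)⁻¹ = adj(I−A) / det(I−A) ≈
  [   1.8830     0.7452     0.8021     0.8696]
  [   0.7615     2.0536     0.9890     0.8696]
  [   0.8176     0.9882     1.9797     0.8696]
  [   1.4620     1.7871     1.7708     2.6087]
Δx = (I − A)⁻¹ Δd with Δd having +10 in the Tourism component and 0 elsewhere.
So Δx_3 = L_34 · (+10), where L_34 = adj(I−A)_34 / det(I−A) = 0.133750 / 0.1538125.
Δx_3 = 0.133750 × (+10) / 0.1538125 = 1.3375 / 0.1538125 ≈ 8.696.

Δx_3 = 8.696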